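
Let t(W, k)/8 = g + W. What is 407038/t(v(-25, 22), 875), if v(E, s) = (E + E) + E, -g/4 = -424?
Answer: 203519/6484 ≈ 31.388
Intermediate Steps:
g = 1696 (g = -4*(-424) = 1696)
v(E, s) = 3*E (v(E, s) = 2*E + E = 3*E)
t(W, k) = 13568 + 8*W (t(W, k) = 8*(1696 + W) = 13568 + 8*W)
407038/t(v(-25, 22), 875) = 407038/(13568 + 8*(3*(-25))) = 407038/(13568 + 8*(-75)) = 407038/(13568 - 600) = 407038/12968 = 407038*(1/12968) = 203519/6484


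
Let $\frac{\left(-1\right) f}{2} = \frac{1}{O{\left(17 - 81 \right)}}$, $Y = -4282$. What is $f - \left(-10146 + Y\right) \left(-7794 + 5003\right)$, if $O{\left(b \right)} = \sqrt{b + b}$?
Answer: $-40268548 + \frac{i \sqrt{2}}{8} \approx -4.0269 \cdot 10^{7} + 0.17678 i$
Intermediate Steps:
$O{\left(b \right)} = \sqrt{2} \sqrt{b}$ ($O{\left(b \right)} = \sqrt{2 b} = \sqrt{2} \sqrt{b}$)
$f = \frac{i \sqrt{2}}{8}$ ($f = - \frac{2}{\sqrt{2} \sqrt{17 - 81}} = - \frac{2}{\sqrt{2} \sqrt{-64}} = - \frac{2}{\sqrt{2} \cdot 8 i} = - \frac{2}{8 i \sqrt{2}} = - 2 \left(- \frac{i \sqrt{2}}{16}\right) = \frac{i \sqrt{2}}{8} \approx 0.17678 i$)
$f - \left(-10146 + Y\right) \left(-7794 + 5003\right) = \frac{i \sqrt{2}}{8} - \left(-10146 - 4282\right) \left(-7794 + 5003\right) = \frac{i \sqrt{2}}{8} - \left(-14428\right) \left(-2791\right) = \frac{i \sqrt{2}}{8} - 40268548 = -40268548 + \frac{i \sqrt{2}}{8}$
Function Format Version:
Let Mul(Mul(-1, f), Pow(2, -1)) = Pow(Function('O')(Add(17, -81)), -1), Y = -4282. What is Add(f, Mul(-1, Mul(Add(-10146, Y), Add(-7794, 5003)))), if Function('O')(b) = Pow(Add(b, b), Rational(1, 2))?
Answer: Add(-40268548, Mul(Rational(1, 8), I, Pow(2, Rational(1, 2)))) ≈ Add(-4.0269e+7, Mul(0.17678, I))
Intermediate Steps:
Function('O')(b) = Mul(Pow(2, Rational(1, 2)), Pow(b, Rational(1, 2))) (Function('O')(b) = Pow(Mul(2, b), Rational(1, 2)) = Mul(Pow(2, Rational(1, 2)), Pow(b, Rational(1, 2))))
f = Mul(Rational(1, 8), I, Pow(2, Rational(1, 2))) (f = Mul(-2, Pow(Mul(Pow(2, Rational(1, 2)), Pow(Add(17, -81), Rational(1, 2))), -1)) = Mul(-2, Pow(Mul(Pow(2, Rational(1, 2)), Pow(-64, Rational(1, 2))), -1)) = Mul(-2, Pow(Mul(Pow(2, Rational(1, 2)), Mul(8, I)), -1)) = Mul(-2, Pow(Mul(8, I, Pow(2, Rational(1, 2))), -1)) = Mul(-2, Mul(Rational(-1, 16), I, Pow(2, Rational(1, 2)))) = Mul(Rational(1, 8), I, Pow(2, Rational(1, 2))) ≈ Mul(0.17678, I))
Add(f, Mul(-1, Mul(Add(-10146, Y), Add(-7794, 5003)))) = Add(Mul(Rational(1, 8), I, Pow(2, Rational(1, 2))), Mul(-1, Mul(Add(-10146, -4282), Add(-7794, 5003)))) = Add(Mul(Rational(1, 8), I, Pow(2, Rational(1, 2))), Mul(-1, Mul(-14428, -2791))) = Add(Mul(Rational(1, 8), I, Pow(2, Rational(1, 2))), Mul(-1, 40268548)) = Add(Mul(Rational(1, 8), I, Pow(2, Rational(1, 2))), -40268548) = Add(-40268548, Mul(Rational(1, 8), I, Pow(2, Rational(1, 2))))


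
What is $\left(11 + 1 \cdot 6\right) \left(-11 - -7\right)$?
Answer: $-68$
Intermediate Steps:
$\left(11 + 1 \cdot 6\right) \left(-11 - -7\right) = \left(11 + 6\right) \left(-11 + 7\right) = 17 \left(-4\right) = -68$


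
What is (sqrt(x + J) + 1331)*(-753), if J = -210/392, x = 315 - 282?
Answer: -1002243 - 2259*sqrt(707)/14 ≈ -1.0065e+6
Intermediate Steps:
x = 33
J = -15/28 (J = -210*1/392 = -15/28 ≈ -0.53571)
(sqrt(x + J) + 1331)*(-753) = (sqrt(33 - 15/28) + 1331)*(-753) = (sqrt(909/28) + 1331)*(-753) = (3*sqrt(707)/14 + 1331)*(-753) = (1331 + 3*sqrt(707)/14)*(-753) = -1002243 - 2259*sqrt(707)/14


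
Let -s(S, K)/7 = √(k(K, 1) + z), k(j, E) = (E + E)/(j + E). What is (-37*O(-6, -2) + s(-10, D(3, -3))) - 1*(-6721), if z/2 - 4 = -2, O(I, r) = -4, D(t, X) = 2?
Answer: 6869 - 7*√42/3 ≈ 6853.9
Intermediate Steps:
k(j, E) = 2*E/(E + j) (k(j, E) = (2*E)/(E + j) = 2*E/(E + j))
z = 4 (z = 8 + 2*(-2) = 8 - 4 = 4)
s(S, K) = -7*√(4 + 2/(1 + K)) (s(S, K) = -7*√(2*1/(1 + K) + 4) = -7*√(2/(1 + K) + 4) = -7*√(4 + 2/(1 + K)))
(-37*O(-6, -2) + s(-10, D(3, -3))) - 1*(-6721) = (-37*(-4) - 7*√2*√((3 + 2*2)/(1 + 2))) - 1*(-6721) = (148 - 7*√2*√((3 + 4)/3)) + 6721 = (148 - 7*√2*√((⅓)*7)) + 6721 = (148 - 7*√2*√(7/3)) + 6721 = (148 - 7*√2*√21/3) + 6721 = (148 - 7*√42/3) + 6721 = 6869 - 7*√42/3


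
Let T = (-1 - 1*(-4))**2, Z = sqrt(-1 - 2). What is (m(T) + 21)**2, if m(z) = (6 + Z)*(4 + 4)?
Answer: 4569 + 1104*I*sqrt(3) ≈ 4569.0 + 1912.2*I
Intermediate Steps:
Z = I*sqrt(3) (Z = sqrt(-3) = I*sqrt(3) ≈ 1.732*I)
T = 9 (T = (-1 + 4)**2 = 3**2 = 9)
m(z) = 48 + 8*I*sqrt(3) (m(z) = (6 + I*sqrt(3))*(4 + 4) = (6 + I*sqrt(3))*8 = 48 + 8*I*sqrt(3))
(m(T) + 21)**2 = ((48 + 8*I*sqrt(3)) + 21)**2 = (69 + 8*I*sqrt(3))**2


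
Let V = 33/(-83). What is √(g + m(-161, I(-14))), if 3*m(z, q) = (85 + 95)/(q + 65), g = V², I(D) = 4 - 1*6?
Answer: √3373629/1743 ≈ 1.0538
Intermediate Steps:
V = -33/83 (V = 33*(-1/83) = -33/83 ≈ -0.39759)
I(D) = -2 (I(D) = 4 - 6 = -2)
g = 1089/6889 (g = (-33/83)² = 1089/6889 ≈ 0.15808)
m(z, q) = 60/(65 + q) (m(z, q) = ((85 + 95)/(q + 65))/3 = (180/(65 + q))/3 = 60/(65 + q))
√(g + m(-161, I(-14))) = √(1089/6889 + 60/(65 - 2)) = √(1089/6889 + 60/63) = √(1089/6889 + 60*(1/63)) = √(1089/6889 + 20/21) = √(160649/144669) = √3373629/1743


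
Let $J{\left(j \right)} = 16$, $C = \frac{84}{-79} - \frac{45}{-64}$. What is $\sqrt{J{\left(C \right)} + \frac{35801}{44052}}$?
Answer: $\frac{\sqrt{8156591229}}{22026} \approx 4.1003$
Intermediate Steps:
$C = - \frac{1821}{5056}$ ($C = 84 \left(- \frac{1}{79}\right) - - \frac{45}{64} = - \frac{84}{79} + \frac{45}{64} = - \frac{1821}{5056} \approx -0.36017$)
$\sqrt{J{\left(C \right)} + \frac{35801}{44052}} = \sqrt{16 + \frac{35801}{44052}} = \sqrt{\frac{740633}{44052}} = \frac{\sqrt{8156591229}}{22026}$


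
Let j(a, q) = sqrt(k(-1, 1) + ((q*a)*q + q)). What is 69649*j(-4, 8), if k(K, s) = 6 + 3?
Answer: 69649*I*sqrt(239) ≈ 1.0767e+6*I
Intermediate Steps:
k(K, s) = 9
j(a, q) = sqrt(9 + q + a*q**2) (j(a, q) = sqrt(9 + ((q*a)*q + q)) = sqrt(9 + ((a*q)*q + q)) = sqrt(9 + (a*q**2 + q)) = sqrt(9 + (q + a*q**2)) = sqrt(9 + q + a*q**2))
69649*j(-4, 8) = 69649*sqrt(9 + 8 - 4*8**2) = 69649*sqrt(9 + 8 - 4*64) = 69649*sqrt(9 + 8 - 256) = 69649*sqrt(-239) = 69649*(I*sqrt(239)) = 69649*I*sqrt(239)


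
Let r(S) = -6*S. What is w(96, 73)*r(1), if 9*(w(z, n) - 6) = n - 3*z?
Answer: 322/3 ≈ 107.33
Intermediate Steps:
w(z, n) = 6 - z/3 + n/9 (w(z, n) = 6 + (n - 3*z)/9 = 6 + (-z/3 + n/9) = 6 - z/3 + n/9)
w(96, 73)*r(1) = (6 - 1/3*96 + (1/9)*73)*(-6*1) = (6 - 32 + 73/9)*(-6) = -161/9*(-6) = 322/3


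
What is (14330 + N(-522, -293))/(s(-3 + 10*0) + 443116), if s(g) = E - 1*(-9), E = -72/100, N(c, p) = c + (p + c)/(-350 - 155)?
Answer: 34869275/1118888807 ≈ 0.031164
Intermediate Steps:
N(c, p) = -p/505 + 504*c/505 (N(c, p) = c + (c + p)/(-505) = c + (c + p)*(-1/505) = c + (-c/505 - p/505) = -p/505 + 504*c/505)
E = -18/25 (E = -72*1/100 = -18/25 ≈ -0.72000)
s(g) = 207/25 (s(g) = -18/25 - 1*(-9) = -18/25 + 9 = 207/25)
(14330 + N(-522, -293))/(s(-3 + 10*0) + 443116) = (14330 + (-1/505*(-293) + (504/505)*(-522)))/(207/25 + 443116) = (14330 + (293/505 - 263088/505))/(11078107/25) = (14330 - 52559/101)*(25/11078107) = (1394771/101)*(25/11078107) = 34869275/1118888807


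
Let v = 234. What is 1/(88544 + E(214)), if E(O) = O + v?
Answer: 1/88992 ≈ 1.1237e-5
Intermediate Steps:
E(O) = 234 + O (E(O) = O + 234 = 234 + O)
1/(88544 + E(214)) = 1/(88544 + (234 + 214)) = 1/(88544 + 448) = 1/88992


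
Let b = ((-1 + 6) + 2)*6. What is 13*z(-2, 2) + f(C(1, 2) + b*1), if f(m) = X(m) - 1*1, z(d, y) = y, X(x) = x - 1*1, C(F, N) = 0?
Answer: 66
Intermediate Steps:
X(x) = -1 + x (X(x) = x - 1 = -1 + x)
b = 42 (b = (5 + 2)*6 = 7*6 = 42)
f(m) = -2 + m (f(m) = (-1 + m) - 1*1 = (-1 + m) - 1 = -2 + m)
13*z(-2, 2) + f(C(1, 2) + b*1) = 13*2 + (-2 + (0 + 42*1)) = 26 + (-2 + (0 + 42)) = 26 + (-2 + 42) = 26 + 40 = 66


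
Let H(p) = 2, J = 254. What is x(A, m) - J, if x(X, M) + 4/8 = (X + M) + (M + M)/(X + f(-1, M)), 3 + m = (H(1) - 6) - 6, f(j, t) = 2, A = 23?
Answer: -12277/50 ≈ -245.54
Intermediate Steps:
m = -13 (m = -3 + ((2 - 6) - 6) = -3 + (-4 - 6) = -3 - 10 = -13)
x(X, M) = -½ + M + X + 2*M/(2 + X) (x(X, M) = -½ + ((X + M) + (M + M)/(X + 2)) = -½ + ((M + X) + (2*M)/(2 + X)) = -½ + ((M + X) + 2*M/(2 + X)) = -½ + (M + X + 2*M/(2 + X)) = -½ + M + X + 2*M/(2 + X))
x(A, m) - J = (-1 + 23² + 4*(-13) + (3/2)*23 - 13*23)/(2 + 23) - 1*254 = (-1 + 529 - 52 + 69/2 - 299)/25 - 254 = (1/25)*(423/2) - 254 = 423/50 - 254 = -12277/50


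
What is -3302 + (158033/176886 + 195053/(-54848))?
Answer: -16030660510015/4850921664 ≈ -3304.7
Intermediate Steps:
-3302 + (158033/176886 + 195053/(-54848)) = -3302 + (158033*(1/176886) + 195053*(-1/54848)) = -3302 + (158033/176886 - 195053/54848) = -3302 - 12917175487/4850921664 = -16030660510015/4850921664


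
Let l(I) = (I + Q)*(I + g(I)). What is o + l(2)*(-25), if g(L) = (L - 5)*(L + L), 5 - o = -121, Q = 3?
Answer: 1376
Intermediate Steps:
o = 126 (o = 5 - 1*(-121) = 5 + 121 = 126)
g(L) = 2*L*(-5 + L) (g(L) = (-5 + L)*(2*L) = 2*L*(-5 + L))
l(I) = (3 + I)*(I + 2*I*(-5 + I)) (l(I) = (I + 3)*(I + 2*I*(-5 + I)) = (3 + I)*(I + 2*I*(-5 + I)))
o + l(2)*(-25) = 126 + (2*(-27 - 3*2 + 2*2²))*(-25) = 126 + (2*(-27 - 6 + 2*4))*(-25) = 126 + (2*(-27 - 6 + 8))*(-25) = 126 + (2*(-25))*(-25) = 126 - 50*(-25) = 126 + 1250 = 1376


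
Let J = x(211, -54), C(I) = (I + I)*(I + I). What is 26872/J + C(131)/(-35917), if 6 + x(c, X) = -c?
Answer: -140008196/1113427 ≈ -125.75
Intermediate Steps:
C(I) = 4*I**2 (C(I) = (2*I)*(2*I) = 4*I**2)
x(c, X) = -6 - c
J = -217 (J = -6 - 1*211 = -6 - 211 = -217)
26872/J + C(131)/(-35917) = 26872/(-217) + (4*131**2)/(-35917) = 26872*(-1/217) + (4*17161)*(-1/35917) = -26872/217 + 68644*(-1/35917) = -26872/217 - 68644/35917 = -140008196/1113427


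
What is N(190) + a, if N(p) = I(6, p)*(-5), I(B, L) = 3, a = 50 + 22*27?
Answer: 629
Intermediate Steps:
a = 644 (a = 50 + 594 = 644)
N(p) = -15 (N(p) = 3*(-5) = -15)
N(190) + a = -15 + 644 = 629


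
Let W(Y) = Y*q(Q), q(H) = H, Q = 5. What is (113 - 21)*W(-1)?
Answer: -460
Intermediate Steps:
W(Y) = 5*Y (W(Y) = Y*5 = 5*Y)
(113 - 21)*W(-1) = (113 - 21)*(5*(-1)) = 92*(-5) = -460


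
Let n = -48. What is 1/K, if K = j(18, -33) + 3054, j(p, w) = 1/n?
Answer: 48/146591 ≈ 0.00032744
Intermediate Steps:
j(p, w) = -1/48 (j(p, w) = 1/(-48) = -1/48)
K = 146591/48 (K = -1/48 + 3054 = 146591/48 ≈ 3054.0)
1/K = 1/(146591/48) = 48/146591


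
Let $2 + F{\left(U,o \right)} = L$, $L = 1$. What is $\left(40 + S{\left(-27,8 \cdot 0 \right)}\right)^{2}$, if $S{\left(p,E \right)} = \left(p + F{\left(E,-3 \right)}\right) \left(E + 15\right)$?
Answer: $144400$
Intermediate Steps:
$F{\left(U,o \right)} = -1$ ($F{\left(U,o \right)} = -2 + 1 = -1$)
$S{\left(p,E \right)} = \left(-1 + p\right) \left(15 + E\right)$ ($S{\left(p,E \right)} = \left(p - 1\right) \left(E + 15\right) = \left(-1 + p\right) \left(15 + E\right)$)
$\left(40 + S{\left(-27,8 \cdot 0 \right)}\right)^{2} = \left(40 + \left(-15 - 8 \cdot 0 + 15 \left(-27\right) + 8 \cdot 0 \left(-27\right)\right)\right)^{2} = \left(40 - 420\right)^{2} = \left(-380\right)^{2} = 144400$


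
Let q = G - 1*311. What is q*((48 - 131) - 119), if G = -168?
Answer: 96758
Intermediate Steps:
q = -479 (q = -168 - 1*311 = -168 - 311 = -479)
q*((48 - 131) - 119) = -479*((48 - 131) - 119) = -479*(-83 - 119) = -479*(-202) = 96758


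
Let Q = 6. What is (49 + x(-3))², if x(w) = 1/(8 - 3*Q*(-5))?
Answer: 23068809/9604 ≈ 2402.0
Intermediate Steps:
x(w) = 1/98 (x(w) = 1/(8 - 3*6*(-5)) = 1/(8 - 18*(-5)) = 1/(8 + 90) = 1/98)
(49 + x(-3))² = (49 + 1/98)² = (4803/98)² = 23068809/9604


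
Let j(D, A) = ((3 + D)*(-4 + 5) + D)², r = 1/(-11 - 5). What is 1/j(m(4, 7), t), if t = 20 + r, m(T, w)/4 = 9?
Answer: 1/5625 ≈ 0.00017778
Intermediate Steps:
m(T, w) = 36 (m(T, w) = 4*9 = 36)
r = -1/16 (r = 1/(-16) = -1/16 ≈ -0.062500)
t = 319/16 (t = 20 - 1/16 = 319/16 ≈ 19.938)
j(D, A) = (3 + 2*D)² (j(D, A) = ((3 + D)*1 + D)² = ((3 + D) + D)² = (3 + 2*D)²)
1/j(m(4, 7), t) = 1/((3 + 2*36)²) = 1/((3 + 72)²) = 1/(75²) = 1/5625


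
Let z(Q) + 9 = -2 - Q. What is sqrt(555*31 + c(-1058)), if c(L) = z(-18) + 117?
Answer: sqrt(17329) ≈ 131.64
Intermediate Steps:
z(Q) = -11 - Q (z(Q) = -9 + (-2 - Q) = -11 - Q)
c(L) = 124 (c(L) = (-11 - 1*(-18)) + 117 = (-11 + 18) + 117 = 7 + 117 = 124)
sqrt(555*31 + c(-1058)) = sqrt(555*31 + 124) = sqrt(17205 + 124) = sqrt(17329)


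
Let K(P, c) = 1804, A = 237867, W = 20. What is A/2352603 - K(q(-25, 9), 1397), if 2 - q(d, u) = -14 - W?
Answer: -1414619315/784201 ≈ -1803.9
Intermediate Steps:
q(d, u) = 36 (q(d, u) = 2 - (-14 - 1*20) = 2 - (-14 - 20) = 2 - 1*(-34) = 2 + 34 = 36)
A/2352603 - K(q(-25, 9), 1397) = 237867/2352603 - 1*1804 = 237867*(1/2352603) - 1804 = 79289/784201 - 1804 = -1414619315/784201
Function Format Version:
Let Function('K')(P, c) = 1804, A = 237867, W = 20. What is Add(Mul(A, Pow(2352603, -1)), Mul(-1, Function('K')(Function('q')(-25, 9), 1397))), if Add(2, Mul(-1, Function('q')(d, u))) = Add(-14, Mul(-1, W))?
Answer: Rational(-1414619315, 784201) ≈ -1803.9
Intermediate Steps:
Function('q')(d, u) = 36 (Function('q')(d, u) = Add(2, Mul(-1, Add(-14, Mul(-1, 20)))) = Add(2, Mul(-1, Add(-14, -20))) = Add(2, Mul(-1, -34)) = Add(2, 34) = 36)
Add(Mul(A, Pow(2352603, -1)), Mul(-1, Function('K')(Function('q')(-25, 9), 1397))) = Add(Mul(237867, Pow(2352603, -1)), Mul(-1, 1804)) = Add(Mul(237867, Rational(1, 2352603)), -1804) = Add(Rational(79289, 784201), -1804) = Rational(-1414619315, 784201)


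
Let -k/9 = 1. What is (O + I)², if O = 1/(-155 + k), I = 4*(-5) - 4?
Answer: 15499969/26896 ≈ 576.29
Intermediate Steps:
k = -9 (k = -9*1 = -9)
I = -24 (I = -20 - 4 = -24)
O = -1/164 (O = 1/(-155 - 9) = 1/(-164) = -1/164 ≈ -0.0060976)
(O + I)² = (-1/164 - 24)² = (-3937/164)² = 15499969/26896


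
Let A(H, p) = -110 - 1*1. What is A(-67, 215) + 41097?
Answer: 40986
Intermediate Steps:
A(H, p) = -111 (A(H, p) = -110 - 1 = -111)
A(-67, 215) + 41097 = -111 + 41097 = 40986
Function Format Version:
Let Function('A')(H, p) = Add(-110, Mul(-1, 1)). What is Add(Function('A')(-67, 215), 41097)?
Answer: 40986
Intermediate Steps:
Function('A')(H, p) = -111 (Function('A')(H, p) = Add(-110, -1) = -111)
Add(Function('A')(-67, 215), 41097) = Add(-111, 41097) = 40986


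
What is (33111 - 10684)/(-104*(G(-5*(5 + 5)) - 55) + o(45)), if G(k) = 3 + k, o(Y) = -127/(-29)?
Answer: 650383/307759 ≈ 2.1133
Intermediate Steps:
o(Y) = 127/29 (o(Y) = -127*(-1/29) = 127/29)
(33111 - 10684)/(-104*(G(-5*(5 + 5)) - 55) + o(45)) = (33111 - 10684)/(-104*((3 - 5*(5 + 5)) - 55) + 127/29) = 22427/(-104*((3 - 5*10) - 55) + 127/29) = 22427/(-104*((3 - 50) - 55) + 127/29) = 22427/(-104*(-47 - 55) + 127/29) = 22427/(-104*(-102) + 127/29) = 22427/(10608 + 127/29) = 22427/(307759/29) = 22427*(29/307759) = 650383/307759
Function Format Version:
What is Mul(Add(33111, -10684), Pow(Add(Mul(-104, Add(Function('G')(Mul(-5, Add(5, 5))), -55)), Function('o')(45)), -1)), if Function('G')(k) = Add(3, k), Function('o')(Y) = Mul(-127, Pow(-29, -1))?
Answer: Rational(650383, 307759) ≈ 2.1133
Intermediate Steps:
Function('o')(Y) = Rational(127, 29) (Function('o')(Y) = Mul(-127, Rational(-1, 29)) = Rational(127, 29))
Mul(Add(33111, -10684), Pow(Add(Mul(-104, Add(Function('G')(Mul(-5, Add(5, 5))), -55)), Function('o')(45)), -1)) = Mul(Add(33111, -10684), Pow(Add(Mul(-104, Add(Add(3, Mul(-5, Add(5, 5))), -55)), Rational(127, 29)), -1)) = Mul(22427, Pow(Add(Mul(-104, Add(Add(3, Mul(-5, 10)), -55)), Rational(127, 29)), -1)) = Mul(22427, Pow(Add(Mul(-104, Add(Add(3, -50), -55)), Rational(127, 29)), -1)) = Mul(22427, Pow(Add(Mul(-104, Add(-47, -55)), Rational(127, 29)), -1)) = Mul(22427, Pow(Add(Mul(-104, -102), Rational(127, 29)), -1)) = Mul(22427, Pow(Add(10608, Rational(127, 29)), -1)) = Mul(22427, Pow(Rational(307759, 29), -1)) = Mul(22427, Rational(29, 307759)) = Rational(650383, 307759)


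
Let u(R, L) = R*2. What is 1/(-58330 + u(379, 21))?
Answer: -1/57572 ≈ -1.7370e-5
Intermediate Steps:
u(R, L) = 2*R
1/(-58330 + u(379, 21)) = 1/(-58330 + 2*379) = 1/(-58330 + 758) = 1/(-57572) = -1/57572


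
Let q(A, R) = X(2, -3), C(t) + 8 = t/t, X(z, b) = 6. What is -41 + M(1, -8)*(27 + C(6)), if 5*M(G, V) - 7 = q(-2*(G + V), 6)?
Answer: 11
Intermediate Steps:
C(t) = -7 (C(t) = -8 + t/t = -8 + 1 = -7)
q(A, R) = 6
M(G, V) = 13/5 (M(G, V) = 7/5 + (1/5)*6 = 7/5 + 6/5 = 13/5)
-41 + M(1, -8)*(27 + C(6)) = -41 + 13*(27 - 7)/5 = -41 + (13/5)*20 = -41 + 52 = 11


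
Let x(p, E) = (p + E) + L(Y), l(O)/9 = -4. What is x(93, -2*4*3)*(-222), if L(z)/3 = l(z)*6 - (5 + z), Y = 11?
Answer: 139194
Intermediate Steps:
l(O) = -36 (l(O) = 9*(-4) = -36)
L(z) = -663 - 3*z (L(z) = 3*(-36*6 - (5 + z)) = 3*(-216 + (-5 - z)) = 3*(-221 - z) = -663 - 3*z)
x(p, E) = -696 + E + p (x(p, E) = (p + E) + (-663 - 3*11) = (E + p) + (-663 - 33) = (E + p) - 696 = -696 + E + p)
x(93, -2*4*3)*(-222) = (-696 - 2*4*3 + 93)*(-222) = (-696 - 8*3 + 93)*(-222) = (-696 - 24 + 93)*(-222) = -627*(-222) = 139194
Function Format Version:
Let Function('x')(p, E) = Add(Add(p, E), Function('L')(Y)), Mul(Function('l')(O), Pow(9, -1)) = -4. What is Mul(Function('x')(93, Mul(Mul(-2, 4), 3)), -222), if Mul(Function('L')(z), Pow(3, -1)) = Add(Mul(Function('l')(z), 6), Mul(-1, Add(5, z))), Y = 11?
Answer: 139194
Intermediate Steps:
Function('l')(O) = -36 (Function('l')(O) = Mul(9, -4) = -36)
Function('L')(z) = Add(-663, Mul(-3, z)) (Function('L')(z) = Mul(3, Add(Mul(-36, 6), Mul(-1, Add(5, z)))) = Mul(3, Add(-216, Add(-5, Mul(-1, z)))) = Mul(3, Add(-221, Mul(-1, z))) = Add(-663, Mul(-3, z)))
Function('x')(p, E) = Add(-696, E, p) (Function('x')(p, E) = Add(Add(p, E), Add(-663, Mul(-3, 11))) = Add(Add(E, p), Add(-663, -33)) = Add(Add(E, p), -696) = Add(-696, E, p))
Mul(Function('x')(93, Mul(Mul(-2, 4), 3)), -222) = Mul(Add(-696, Mul(Mul(-2, 4), 3), 93), -222) = Mul(Add(-696, Mul(-8, 3), 93), -222) = Mul(Add(-696, -24, 93), -222) = Mul(-627, -222) = 139194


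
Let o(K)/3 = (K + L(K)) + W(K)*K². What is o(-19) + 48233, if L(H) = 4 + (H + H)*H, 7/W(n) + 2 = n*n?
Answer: 18084667/359 ≈ 50375.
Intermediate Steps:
W(n) = 7/(-2 + n²) (W(n) = 7/(-2 + n*n) = 7/(-2 + n²))
L(H) = 4 + 2*H² (L(H) = 4 + (2*H)*H = 4 + 2*H²)
o(K) = 12 + 3*K + 6*K² + 21*K²/(-2 + K²) (o(K) = 3*((K + (4 + 2*K²)) + (7/(-2 + K²))*K²) = 3*((4 + K + 2*K²) + 7*K²/(-2 + K²)) = 3*(4 + K + 2*K² + 7*K²/(-2 + K²)) = 12 + 3*K + 6*K² + 21*K²/(-2 + K²))
o(-19) + 48233 = 3*(7*(-19)² + (-2 + (-19)²)*(4 - 19 + 2*(-19)²))/(-2 + (-19)²) + 48233 = 3*(7*361 + (-2 + 361)*(4 - 19 + 2*361))/(-2 + 361) + 48233 = 3*(2527 + 359*(4 - 19 + 722))/359 + 48233 = 3*(1/359)*(2527 + 359*707) + 48233 = 3*(1/359)*(2527 + 253813) + 48233 = 3*(1/359)*256340 + 48233 = 769020/359 + 48233 = 18084667/359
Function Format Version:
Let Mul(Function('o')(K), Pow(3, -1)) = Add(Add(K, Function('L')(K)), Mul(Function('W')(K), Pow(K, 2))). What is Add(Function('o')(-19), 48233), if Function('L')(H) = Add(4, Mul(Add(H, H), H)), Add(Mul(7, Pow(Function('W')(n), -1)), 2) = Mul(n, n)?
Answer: Rational(18084667, 359) ≈ 50375.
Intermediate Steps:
Function('W')(n) = Mul(7, Pow(Add(-2, Pow(n, 2)), -1)) (Function('W')(n) = Mul(7, Pow(Add(-2, Mul(n, n)), -1)) = Mul(7, Pow(Add(-2, Pow(n, 2)), -1)))
Function('L')(H) = Add(4, Mul(2, Pow(H, 2))) (Function('L')(H) = Add(4, Mul(Mul(2, H), H)) = Add(4, Mul(2, Pow(H, 2))))
Function('o')(K) = Add(12, Mul(3, K), Mul(6, Pow(K, 2)), Mul(21, Pow(K, 2), Pow(Add(-2, Pow(K, 2)), -1))) (Function('o')(K) = Mul(3, Add(Add(K, Add(4, Mul(2, Pow(K, 2)))), Mul(Mul(7, Pow(Add(-2, Pow(K, 2)), -1)), Pow(K, 2)))) = Mul(3, Add(Add(4, K, Mul(2, Pow(K, 2))), Mul(7, Pow(K, 2), Pow(Add(-2, Pow(K, 2)), -1)))) = Mul(3, Add(4, K, Mul(2, Pow(K, 2)), Mul(7, Pow(K, 2), Pow(Add(-2, Pow(K, 2)), -1)))) = Add(12, Mul(3, K), Mul(6, Pow(K, 2)), Mul(21, Pow(K, 2), Pow(Add(-2, Pow(K, 2)), -1))))
Add(Function('o')(-19), 48233) = Add(Mul(3, Pow(Add(-2, Pow(-19, 2)), -1), Add(Mul(7, Pow(-19, 2)), Mul(Add(-2, Pow(-19, 2)), Add(4, -19, Mul(2, Pow(-19, 2)))))), 48233) = Add(Mul(3, Pow(Add(-2, 361), -1), Add(Mul(7, 361), Mul(Add(-2, 361), Add(4, -19, Mul(2, 361))))), 48233) = Add(Mul(3, Pow(359, -1), Add(2527, Mul(359, Add(4, -19, 722)))), 48233) = Add(Mul(3, Rational(1, 359), Add(2527, Mul(359, 707))), 48233) = Add(Mul(3, Rational(1, 359), Add(2527, 253813)), 48233) = Add(Mul(3, Rational(1, 359), 256340), 48233) = Add(Rational(769020, 359), 48233) = Rational(18084667, 359)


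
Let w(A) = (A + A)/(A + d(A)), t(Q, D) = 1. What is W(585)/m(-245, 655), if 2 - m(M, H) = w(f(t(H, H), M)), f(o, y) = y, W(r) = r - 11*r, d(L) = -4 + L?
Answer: -481650/83 ≈ -5803.0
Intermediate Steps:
W(r) = -10*r
w(A) = 2*A/(-4 + 2*A) (w(A) = (A + A)/(A + (-4 + A)) = (2*A)/(-4 + 2*A) = 2*A/(-4 + 2*A))
m(M, H) = 2 - M/(-2 + M)
W(585)/m(-245, 655) = (-10*585)/(((-4 - 245)/(-2 - 245))) = -5850/(-249/(-247)) = -5850/((-1/247*(-249))) = -5850/249/247 = -5850*247/249 = -481650/83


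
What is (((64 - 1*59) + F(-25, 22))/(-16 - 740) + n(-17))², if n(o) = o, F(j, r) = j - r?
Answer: 93025/324 ≈ 287.11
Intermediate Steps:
(((64 - 1*59) + F(-25, 22))/(-16 - 740) + n(-17))² = (((64 - 1*59) + (-25 - 1*22))/(-16 - 740) - 17)² = (((64 - 59) + (-25 - 22))/(-756) - 17)² = ((5 - 47)*(-1/756) - 17)² = (-42*(-1/756) - 17)² = (1/18 - 17)² = (-305/18)² = 93025/324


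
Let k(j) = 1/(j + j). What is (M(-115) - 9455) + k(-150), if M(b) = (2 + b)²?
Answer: 994199/300 ≈ 3314.0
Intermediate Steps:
k(j) = 1/(2*j)
(M(-115) - 9455) + k(-150) = ((2 - 115)² - 9455) + (½)/(-150) = ((-113)² - 9455) + (½)*(-1/150) = (12769 - 9455) - 1/300 = 3314 - 1/300 = 994199/300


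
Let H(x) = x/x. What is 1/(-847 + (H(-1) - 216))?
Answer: -1/1062 ≈ -0.00094162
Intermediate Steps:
H(x) = 1
1/(-847 + (H(-1) - 216)) = 1/(-847 + (1 - 216)) = 1/(-847 - 215) = 1/(-1062) = -1/1062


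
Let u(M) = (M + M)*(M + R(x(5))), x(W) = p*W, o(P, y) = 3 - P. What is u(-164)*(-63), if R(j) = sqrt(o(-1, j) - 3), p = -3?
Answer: -3368232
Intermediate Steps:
x(W) = -3*W
R(j) = 1 (R(j) = sqrt((3 - 1*(-1)) - 3) = sqrt((3 + 1) - 3) = sqrt(4 - 3) = sqrt(1) = 1)
u(M) = 2*M*(1 + M) (u(M) = (M + M)*(M + 1) = (2*M)*(1 + M) = 2*M*(1 + M))
u(-164)*(-63) = (2*(-164)*(1 - 164))*(-63) = (2*(-164)*(-163))*(-63) = 53464*(-63) = -3368232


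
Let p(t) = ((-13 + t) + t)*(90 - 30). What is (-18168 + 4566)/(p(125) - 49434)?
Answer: 2267/5869 ≈ 0.38627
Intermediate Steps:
p(t) = -780 + 120*t (p(t) = (-13 + 2*t)*60 = -780 + 120*t)
(-18168 + 4566)/(p(125) - 49434) = (-18168 + 4566)/((-780 + 120*125) - 49434) = -13602/((-780 + 15000) - 49434) = -13602/(14220 - 49434) = -13602/(-35214) = -13602*(-1/35214) = 2267/5869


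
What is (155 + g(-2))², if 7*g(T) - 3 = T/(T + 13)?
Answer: 143185156/5929 ≈ 24150.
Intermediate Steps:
g(T) = 3/7 + T/(7*(13 + T)) (g(T) = 3/7 + (T/(T + 13))/7 = 3/7 + (T/(13 + T))/7 = 3/7 + T/(7*(13 + T)))
(155 + g(-2))² = (155 + (39 + 4*(-2))/(7*(13 - 2)))² = (155 + (⅐)*(39 - 8)/11)² = (155 + (⅐)*(1/11)*31)² = (155 + 31/77)² = (11966/77)² = 143185156/5929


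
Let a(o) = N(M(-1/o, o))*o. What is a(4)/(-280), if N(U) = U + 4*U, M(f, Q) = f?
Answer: 1/56 ≈ 0.017857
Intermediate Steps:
N(U) = 5*U
a(o) = -5 (a(o) = (5*(-1/o))*o = (-5/o)*o = -5)
a(4)/(-280) = -5/(-280) = -5*(-1/280) = 1/56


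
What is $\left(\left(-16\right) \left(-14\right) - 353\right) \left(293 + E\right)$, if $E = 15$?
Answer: $-39732$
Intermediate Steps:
$\left(\left(-16\right) \left(-14\right) - 353\right) \left(293 + E\right) = \left(\left(-16\right) \left(-14\right) - 353\right) \left(293 + 15\right) = \left(224 - 353\right) 308 = \left(-129\right) 308 = -39732$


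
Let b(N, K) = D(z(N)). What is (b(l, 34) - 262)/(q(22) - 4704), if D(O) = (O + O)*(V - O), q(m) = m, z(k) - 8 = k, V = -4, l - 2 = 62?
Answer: 5603/2341 ≈ 2.3934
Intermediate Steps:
l = 64 (l = 2 + 62 = 64)
z(k) = 8 + k
D(O) = 2*O*(-4 - O) (D(O) = (O + O)*(-4 - O) = (2*O)*(-4 - O) = 2*O*(-4 - O))
b(N, K) = -2*(8 + N)*(12 + N) (b(N, K) = -2*(8 + N)*(4 + (8 + N)) = -2*(8 + N)*(12 + N))
(b(l, 34) - 262)/(q(22) - 4704) = (-2*(8 + 64)*(12 + 64) - 262)/(22 - 4704) = (-2*72*76 - 262)/(-4682) = (-10944 - 262)*(-1/4682) = -11206*(-1/4682) = 5603/2341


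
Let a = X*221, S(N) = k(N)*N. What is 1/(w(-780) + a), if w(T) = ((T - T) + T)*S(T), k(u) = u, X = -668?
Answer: -1/474699628 ≈ -2.1066e-9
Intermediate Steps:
S(N) = N² (S(N) = N*N = N²)
w(T) = T³ (w(T) = ((T - T) + T)*T² = (0 + T)*T² = T*T² = T³)
a = -147628 (a = -668*221 = -147628)
1/(w(-780) + a) = 1/((-780)³ - 147628) = 1/(-474552000 - 147628) = 1/(-474699628) = -1/474699628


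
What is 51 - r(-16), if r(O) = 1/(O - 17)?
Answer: 1684/33 ≈ 51.030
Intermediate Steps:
r(O) = 1/(-17 + O)
51 - r(-16) = 51 - 1/(-17 - 16) = 51 - 1/(-33) = 51 - 1*(-1/33) = 51 + 1/33 = 1684/33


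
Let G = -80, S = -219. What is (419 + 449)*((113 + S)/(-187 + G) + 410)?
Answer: 95111968/267 ≈ 3.5622e+5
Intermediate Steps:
(419 + 449)*((113 + S)/(-187 + G) + 410) = (419 + 449)*((113 - 219)/(-187 - 80) + 410) = 868*(-106/(-267) + 410) = 868*(-106*(-1/267) + 410) = 868*(106/267 + 410) = 868*(109576/267) = 95111968/267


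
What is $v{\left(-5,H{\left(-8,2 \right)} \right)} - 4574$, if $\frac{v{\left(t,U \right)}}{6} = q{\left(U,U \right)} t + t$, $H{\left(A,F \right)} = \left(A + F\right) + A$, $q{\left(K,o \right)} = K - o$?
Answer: $-4604$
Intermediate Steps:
$H{\left(A,F \right)} = F + 2 A$
$v{\left(t,U \right)} = 6 t$ ($v{\left(t,U \right)} = 6 \left(\left(U - U\right) t + t\right) = 6 \left(0 t + t\right) = 6 \left(0 + t\right) = 6 t$)
$v{\left(-5,H{\left(-8,2 \right)} \right)} - 4574 = 6 \left(-5\right) - 4574 = -30 - 4574 = -4604$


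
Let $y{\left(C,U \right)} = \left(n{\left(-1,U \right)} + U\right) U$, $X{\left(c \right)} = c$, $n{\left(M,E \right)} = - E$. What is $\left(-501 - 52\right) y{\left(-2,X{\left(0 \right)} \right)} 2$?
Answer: $0$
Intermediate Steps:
$y{\left(C,U \right)} = 0$ ($y{\left(C,U \right)} = \left(- U + U\right) U = 0 U = 0$)
$\left(-501 - 52\right) y{\left(-2,X{\left(0 \right)} \right)} 2 = \left(-501 - 52\right) 0 \cdot 2 = \left(-501 - 52\right) 0 = \left(-553\right) 0 = 0$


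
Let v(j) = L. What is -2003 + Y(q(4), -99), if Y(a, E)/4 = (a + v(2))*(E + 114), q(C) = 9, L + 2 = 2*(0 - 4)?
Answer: -2063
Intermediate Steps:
L = -10 (L = -2 + 2*(0 - 4) = -2 + 2*(-4) = -2 - 8 = -10)
v(j) = -10
Y(a, E) = 4*(-10 + a)*(114 + E) (Y(a, E) = 4*((a - 10)*(E + 114)) = 4*((-10 + a)*(114 + E)) = 4*(-10 + a)*(114 + E))
-2003 + Y(q(4), -99) = -2003 + (-4560 - 40*(-99) + 456*9 + 4*(-99)*9) = -2003 + (-4560 + 3960 + 4104 - 3564) = -2003 - 60 = -2063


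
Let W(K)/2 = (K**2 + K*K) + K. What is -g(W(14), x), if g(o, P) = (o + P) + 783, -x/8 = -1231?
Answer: -11443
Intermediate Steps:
x = 9848 (x = -8*(-1231) = 9848)
W(K) = 2*K + 4*K**2 (W(K) = 2*((K**2 + K*K) + K) = 2*((K**2 + K**2) + K) = 2*(2*K**2 + K) = 2*(K + 2*K**2) = 2*K + 4*K**2)
g(o, P) = 783 + P + o (g(o, P) = (P + o) + 783 = 783 + P + o)
-g(W(14), x) = -(783 + 9848 + 2*14*(1 + 2*14)) = -(783 + 9848 + 2*14*(1 + 28)) = -(783 + 9848 + 2*14*29) = -(783 + 9848 + 812) = -1*11443 = -11443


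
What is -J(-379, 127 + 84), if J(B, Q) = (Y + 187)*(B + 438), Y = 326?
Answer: -30267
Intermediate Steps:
J(B, Q) = 224694 + 513*B (J(B, Q) = (326 + 187)*(B + 438) = 513*(438 + B) = 224694 + 513*B)
-J(-379, 127 + 84) = -(224694 + 513*(-379)) = -(224694 - 194427) = -1*30267 = -30267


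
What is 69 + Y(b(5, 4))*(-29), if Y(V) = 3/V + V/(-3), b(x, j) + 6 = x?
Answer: 439/3 ≈ 146.33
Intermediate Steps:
b(x, j) = -6 + x
Y(V) = 3/V - V/3 (Y(V) = 3/V + V*(-1/3) = 3/V - V/3)
69 + Y(b(5, 4))*(-29) = 69 + (3/(-6 + 5) - (-6 + 5)/3)*(-29) = 69 + (3/(-1) - 1/3*(-1))*(-29) = 69 + (3*(-1) + 1/3)*(-29) = 69 + (-3 + 1/3)*(-29) = 69 - 8/3*(-29) = 69 + 232/3 = 439/3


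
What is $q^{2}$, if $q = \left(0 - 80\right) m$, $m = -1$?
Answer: $6400$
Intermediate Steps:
$q = 80$ ($q = \left(0 - 80\right) \left(-1\right) = \left(-80\right) \left(-1\right) = 80$)
$q^{2} = 80^{2} = 6400$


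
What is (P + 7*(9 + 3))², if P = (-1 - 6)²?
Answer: 17689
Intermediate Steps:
P = 49 (P = (-7)² = 49)
(P + 7*(9 + 3))² = (49 + 7*(9 + 3))² = (49 + 7*12)² = (49 + 84)² = 133² = 17689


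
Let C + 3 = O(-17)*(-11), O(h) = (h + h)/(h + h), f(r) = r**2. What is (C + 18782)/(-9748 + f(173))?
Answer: 6256/6727 ≈ 0.92998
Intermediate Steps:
O(h) = 1 (O(h) = (2*h)/((2*h)) = (2*h)*(1/(2*h)) = 1)
C = -14 (C = -3 + 1*(-11) = -3 - 11 = -14)
(C + 18782)/(-9748 + f(173)) = (-14 + 18782)/(-9748 + 173**2) = 18768/(-9748 + 29929) = 18768/20181 = 18768*(1/20181) = 6256/6727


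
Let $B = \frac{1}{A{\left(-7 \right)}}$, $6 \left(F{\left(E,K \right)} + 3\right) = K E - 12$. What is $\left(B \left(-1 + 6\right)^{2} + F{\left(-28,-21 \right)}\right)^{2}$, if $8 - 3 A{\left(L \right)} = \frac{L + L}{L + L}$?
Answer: $\frac{527076}{49} \approx 10757.0$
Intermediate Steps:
$A{\left(L \right)} = \frac{7}{3}$ ($A{\left(L \right)} = \frac{8}{3} - \frac{\left(L + L\right) \frac{1}{L + L}}{3} = \frac{8}{3} - \frac{2 L \frac{1}{2 L}}{3} = \frac{8}{3} - \frac{1}{3} = \frac{7}{3}$)
$F{\left(E,K \right)} = -5 + \frac{E K}{6}$ ($F{\left(E,K \right)} = -3 + \frac{K E - 12}{6} = -3 + \frac{E K - 12}{6} = -3 + \frac{-12 + E K}{6} = -3 + \left(-2 + \frac{E K}{6}\right) = -5 + \frac{E K}{6}$)
$B = \frac{3}{7}$ ($B = \frac{1}{\frac{7}{3}} = \frac{3}{7} \approx 0.42857$)
$\left(B \left(-1 + 6\right)^{2} + F{\left(-28,-21 \right)}\right)^{2} = \left(\frac{3 \left(-1 + 6\right)^{2}}{7} - \left(5 + \frac{14}{3} \left(-21\right)\right)\right)^{2} = \left(\frac{3 \cdot 5^{2}}{7} + \left(-5 + 98\right)\right)^{2} = \left(\frac{3}{7} \cdot 25 + 93\right)^{2} = \left(\frac{75}{7} + 93\right)^{2} = \left(\frac{726}{7}\right)^{2} = \frac{527076}{49}$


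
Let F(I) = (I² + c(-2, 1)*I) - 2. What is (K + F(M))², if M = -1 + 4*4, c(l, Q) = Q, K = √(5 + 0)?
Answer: (238 + √5)² ≈ 57713.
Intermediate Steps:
K = √5 ≈ 2.2361
M = 15 (M = -1 + 16 = 15)
F(I) = -2 + I + I² (F(I) = (I² + 1*I) - 2 = (I² + I) - 2 = (I + I²) - 2 = -2 + I + I²)
(K + F(M))² = (√5 + (-2 + 15 + 15²))² = (√5 + (-2 + 15 + 225))² = (√5 + 238)² = (238 + √5)²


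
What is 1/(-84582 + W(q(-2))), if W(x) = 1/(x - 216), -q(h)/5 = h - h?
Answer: -216/18269713 ≈ -1.1823e-5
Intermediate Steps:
q(h) = 0 (q(h) = -5*(h - h) = -5*0 = 0)
W(x) = 1/(-216 + x)
1/(-84582 + W(q(-2))) = 1/(-84582 + 1/(-216 + 0)) = 1/(-84582 + 1/(-216)) = 1/(-84582 - 1/216) = 1/(-18269713/216) = -216/18269713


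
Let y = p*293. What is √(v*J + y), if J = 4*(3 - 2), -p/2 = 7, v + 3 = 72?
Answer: I*√3826 ≈ 61.855*I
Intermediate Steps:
v = 69 (v = -3 + 72 = 69)
p = -14 (p = -2*7 = -14)
J = 4 (J = 4*1 = 4)
y = -4102 (y = -14*293 = -4102)
√(v*J + y) = √(69*4 - 4102) = √(276 - 4102) = √(-3826) = I*√3826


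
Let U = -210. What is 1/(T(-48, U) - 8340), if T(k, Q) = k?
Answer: -1/8388 ≈ -0.00011922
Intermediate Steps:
1/(T(-48, U) - 8340) = 1/(-48 - 8340) = 1/(-8388) = -1/8388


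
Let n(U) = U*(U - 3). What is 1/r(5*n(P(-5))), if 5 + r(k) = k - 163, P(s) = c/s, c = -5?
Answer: -1/178 ≈ -0.0056180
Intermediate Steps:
P(s) = -5/s
n(U) = U*(-3 + U)
r(k) = -168 + k (r(k) = -5 + (k - 163) = -5 + (-163 + k) = -168 + k)
1/r(5*n(P(-5))) = 1/(-168 + 5*((-5/(-5))*(-3 - 5/(-5)))) = 1/(-168 + 5*((-5*(-1/5))*(-3 - 5*(-1/5)))) = 1/(-168 + 5*(1*(-3 + 1))) = 1/(-168 + 5*(1*(-2))) = 1/(-168 + 5*(-2)) = 1/(-168 - 10) = 1/(-178) = -1/178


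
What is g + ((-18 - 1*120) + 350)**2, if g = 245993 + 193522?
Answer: 484459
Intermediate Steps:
g = 439515
g + ((-18 - 1*120) + 350)**2 = 439515 + ((-18 - 1*120) + 350)**2 = 439515 + ((-18 - 120) + 350)**2 = 439515 + (-138 + 350)**2 = 439515 + 212**2 = 439515 + 44944 = 484459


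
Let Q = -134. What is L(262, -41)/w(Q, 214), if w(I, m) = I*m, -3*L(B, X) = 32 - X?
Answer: 73/86028 ≈ 0.00084856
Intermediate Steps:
L(B, X) = -32/3 + X/3 (L(B, X) = -(32 - X)/3 = -32/3 + X/3)
L(262, -41)/w(Q, 214) = (-32/3 + (⅓)*(-41))/((-134*214)) = (-32/3 - 41/3)/(-28676) = -73/3*(-1/28676) = 73/86028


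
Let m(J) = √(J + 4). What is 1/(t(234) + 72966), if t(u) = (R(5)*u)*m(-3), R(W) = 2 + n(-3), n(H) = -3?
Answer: 1/72732 ≈ 1.3749e-5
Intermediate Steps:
m(J) = √(4 + J)
R(W) = -1 (R(W) = 2 - 3 = -1)
t(u) = -u (t(u) = (-u)*√(4 - 3) = (-u)*√1 = -u*1 = -u)
1/(t(234) + 72966) = 1/(-1*234 + 72966) = 1/(-234 + 72966) = 1/72732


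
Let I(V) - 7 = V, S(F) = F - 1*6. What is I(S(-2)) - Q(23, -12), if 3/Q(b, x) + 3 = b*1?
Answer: -23/20 ≈ -1.1500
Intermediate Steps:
S(F) = -6 + F (S(F) = F - 6 = -6 + F)
I(V) = 7 + V
Q(b, x) = 3/(-3 + b) (Q(b, x) = 3/(-3 + b*1) = 3/(-3 + b))
I(S(-2)) - Q(23, -12) = (7 + (-6 - 2)) - 3/(-3 + 23) = (7 - 8) - 3/20 = -1 - 3/20 = -23/20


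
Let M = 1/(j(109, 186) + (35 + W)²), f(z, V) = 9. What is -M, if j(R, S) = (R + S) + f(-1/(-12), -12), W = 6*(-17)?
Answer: -1/4793 ≈ -0.00020864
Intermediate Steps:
W = -102
j(R, S) = 9 + R + S (j(R, S) = (R + S) + 9 = 9 + R + S)
M = 1/4793 (M = 1/((9 + 109 + 186) + (35 - 102)²) = 1/(304 + (-67)²) = 1/(304 + 4489) = 1/4793 ≈ 0.00020864)
-M = -1*1/4793 = -1/4793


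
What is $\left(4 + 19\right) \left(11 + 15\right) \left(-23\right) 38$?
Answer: $-522652$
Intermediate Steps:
$\left(4 + 19\right) \left(11 + 15\right) \left(-23\right) 38 = 23 \cdot 26 \left(-23\right) 38 = 598 \left(-23\right) 38 = \left(-13754\right) 38 = -522652$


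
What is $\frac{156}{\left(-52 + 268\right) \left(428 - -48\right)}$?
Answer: $\frac{13}{8568} \approx 0.0015173$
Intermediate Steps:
$\frac{156}{\left(-52 + 268\right) \left(428 - -48\right)} = \frac{156}{216 \left(428 + \left(-144 + 192\right)\right)} = \frac{156}{216 \left(428 + 48\right)} = \frac{156}{216 \cdot 476} = \frac{156}{102816} = 156 \cdot \frac{1}{102816} = \frac{13}{8568}$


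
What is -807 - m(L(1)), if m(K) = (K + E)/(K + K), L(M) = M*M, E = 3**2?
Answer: -812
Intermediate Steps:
E = 9
L(M) = M**2
m(K) = (9 + K)/(2*K) (m(K) = (K + 9)/(K + K) = (9 + K)/((2*K)) = (9 + K)*(1/(2*K)) = (9 + K)/(2*K))
-807 - m(L(1)) = -807 - (9 + 1**2)/(2*(1**2)) = -807 - (9 + 1)/(2*1) = -807 - 10/2 = -807 - 1*5 = -807 - 5 = -812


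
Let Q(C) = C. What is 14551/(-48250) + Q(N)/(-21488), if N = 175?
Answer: -160557819/518398000 ≈ -0.30972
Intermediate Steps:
14551/(-48250) + Q(N)/(-21488) = 14551/(-48250) + 175/(-21488) = 14551*(-1/48250) + 175*(-1/21488) = -14551/48250 - 175/21488 = -160557819/518398000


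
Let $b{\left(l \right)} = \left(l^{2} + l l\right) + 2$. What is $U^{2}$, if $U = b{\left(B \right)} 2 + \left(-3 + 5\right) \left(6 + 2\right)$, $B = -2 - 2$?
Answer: $7056$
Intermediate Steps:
$B = -4$
$b{\left(l \right)} = 2 + 2 l^{2}$ ($b{\left(l \right)} = \left(l^{2} + l^{2}\right) + 2 = 2 l^{2} + 2 = 2 + 2 l^{2}$)
$U = 84$ ($U = \left(2 + 2 \left(-4\right)^{2}\right) 2 + \left(-3 + 5\right) \left(6 + 2\right) = \left(2 + 2 \cdot 16\right) 2 + 2 \cdot 8 = \left(2 + 32\right) 2 + 16 = 34 \cdot 2 + 16 = 68 + 16 = 84$)
$U^{2} = 84^{2} = 7056$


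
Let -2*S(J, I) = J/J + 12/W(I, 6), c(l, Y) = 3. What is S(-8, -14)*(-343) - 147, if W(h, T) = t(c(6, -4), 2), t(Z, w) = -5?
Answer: -3871/10 ≈ -387.10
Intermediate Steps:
W(h, T) = -5
S(J, I) = 7/10 (S(J, I) = -(J/J + 12/(-5))/2 = -(1 + 12*(-⅕))/2 = -(1 - 12/5)/2 = -½*(-7/5) = 7/10)
S(-8, -14)*(-343) - 147 = (7/10)*(-343) - 147 = -2401/10 - 147 = -3871/10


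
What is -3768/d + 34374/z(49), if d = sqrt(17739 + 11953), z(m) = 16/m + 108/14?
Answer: 842163/197 - 1884*sqrt(7423)/7423 ≈ 4253.1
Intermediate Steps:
z(m) = 54/7 + 16/m (z(m) = 16/m + 108*(1/14) = 16/m + 54/7 = 54/7 + 16/m)
d = 2*sqrt(7423) (d = sqrt(29692) = 2*sqrt(7423) ≈ 172.31)
-3768/d + 34374/z(49) = -3768*sqrt(7423)/14846 + 34374/(54/7 + 16/49) = -1884*sqrt(7423)/7423 + 34374/(54/7 + 16*(1/49)) = -1884*sqrt(7423)/7423 + 34374/(54/7 + 16/49) = -1884*sqrt(7423)/7423 + 34374/(394/49) = -1884*sqrt(7423)/7423 + 34374*(49/394) = -1884*sqrt(7423)/7423 + 842163/197 = 842163/197 - 1884*sqrt(7423)/7423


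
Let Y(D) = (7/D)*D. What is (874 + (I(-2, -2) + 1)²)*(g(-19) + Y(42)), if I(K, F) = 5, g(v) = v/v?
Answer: 7280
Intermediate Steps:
g(v) = 1
Y(D) = 7
(874 + (I(-2, -2) + 1)²)*(g(-19) + Y(42)) = (874 + (5 + 1)²)*(1 + 7) = (874 + 6²)*8 = (874 + 36)*8 = 910*8 = 7280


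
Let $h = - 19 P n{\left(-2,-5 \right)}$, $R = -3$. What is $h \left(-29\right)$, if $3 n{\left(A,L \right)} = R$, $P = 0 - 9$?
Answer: $4959$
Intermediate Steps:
$P = -9$ ($P = 0 - 9 = -9$)
$n{\left(A,L \right)} = -1$ ($n{\left(A,L \right)} = \frac{1}{3} \left(-3\right) = -1$)
$h = -171$ ($h = \left(-19\right) \left(-9\right) \left(-1\right) = 171 \left(-1\right) = -171$)
$h \left(-29\right) = \left(-171\right) \left(-29\right) = 4959$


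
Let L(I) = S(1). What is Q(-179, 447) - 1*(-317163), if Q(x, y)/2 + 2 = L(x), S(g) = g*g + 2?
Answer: 317165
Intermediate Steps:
S(g) = 2 + g² (S(g) = g² + 2 = 2 + g²)
L(I) = 3 (L(I) = 2 + 1² = 2 + 1 = 3)
Q(x, y) = 2 (Q(x, y) = -4 + 2*3 = -4 + 6 = 2)
Q(-179, 447) - 1*(-317163) = 2 - 1*(-317163) = 2 + 317163 = 317165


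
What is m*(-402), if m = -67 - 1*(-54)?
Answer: 5226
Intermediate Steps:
m = -13 (m = -67 + 54 = -13)
m*(-402) = -13*(-402) = 5226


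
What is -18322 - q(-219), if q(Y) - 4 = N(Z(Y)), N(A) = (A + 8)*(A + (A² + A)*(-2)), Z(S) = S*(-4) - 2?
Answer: 1348229806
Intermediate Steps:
Z(S) = -2 - 4*S (Z(S) = -4*S - 2 = -2 - 4*S)
N(A) = (8 + A)*(-A - 2*A²) (N(A) = (8 + A)*(A + (A + A²)*(-2)) = (8 + A)*(A + (-2*A - 2*A²)) = (8 + A)*(-A - 2*A²))
q(Y) = 4 - (-2 - 4*Y)*(-26 - 68*Y + 2*(-2 - 4*Y)²) (q(Y) = 4 - (-2 - 4*Y)*(8 + 2*(-2 - 4*Y)² + 17*(-2 - 4*Y)) = 4 - (-2 - 4*Y)*(8 + 2*(-2 - 4*Y)² + (-34 - 68*Y)) = 4 - (-2 - 4*Y)*(-26 - 68*Y + 2*(-2 - 4*Y)²))
-18322 - q(-219) = -18322 - (-32 - 144*(-219) - 80*(-219)² + 128*(-219)³) = -18322 - (-32 + 31536 - 80*47961 + 128*(-10503459)) = -18322 - (-32 + 31536 - 3836880 - 1344442752) = -18322 - 1*(-1348248128) = -18322 + 1348248128 = 1348229806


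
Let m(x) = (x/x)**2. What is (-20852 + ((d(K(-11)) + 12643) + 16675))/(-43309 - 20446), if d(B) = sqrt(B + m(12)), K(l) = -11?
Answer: -8466/63755 - I*sqrt(10)/63755 ≈ -0.13279 - 4.96e-5*I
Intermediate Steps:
m(x) = 1 (m(x) = 1**2 = 1)
d(B) = sqrt(1 + B) (d(B) = sqrt(B + 1) = sqrt(1 + B))
(-20852 + ((d(K(-11)) + 12643) + 16675))/(-43309 - 20446) = (-20852 + ((sqrt(1 - 11) + 12643) + 16675))/(-43309 - 20446) = (-20852 + ((sqrt(-10) + 12643) + 16675))/(-63755) = (-20852 + ((I*sqrt(10) + 12643) + 16675))*(-1/63755) = (-20852 + ((12643 + I*sqrt(10)) + 16675))*(-1/63755) = (-20852 + (29318 + I*sqrt(10)))*(-1/63755) = (8466 + I*sqrt(10))*(-1/63755) = -8466/63755 - I*sqrt(10)/63755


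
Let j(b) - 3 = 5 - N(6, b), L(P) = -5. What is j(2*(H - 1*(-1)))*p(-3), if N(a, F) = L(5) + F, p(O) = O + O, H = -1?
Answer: -78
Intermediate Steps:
p(O) = 2*O
N(a, F) = -5 + F
j(b) = 13 - b (j(b) = 3 + (5 - (-5 + b)) = 3 + (5 + (5 - b)) = 3 + (10 - b) = 13 - b)
j(2*(H - 1*(-1)))*p(-3) = (13 - 2*(-1 - 1*(-1)))*(2*(-3)) = (13 - 2*(-1 + 1))*(-6) = (13 - 2*0)*(-6) = (13 - 1*0)*(-6) = (13 + 0)*(-6) = 13*(-6) = -78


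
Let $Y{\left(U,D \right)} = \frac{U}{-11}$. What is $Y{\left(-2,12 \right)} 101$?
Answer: $\frac{202}{11} \approx 18.364$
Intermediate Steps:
$Y{\left(U,D \right)} = - \frac{U}{11}$ ($Y{\left(U,D \right)} = U \left(- \frac{1}{11}\right) = - \frac{U}{11}$)
$Y{\left(-2,12 \right)} 101 = \left(- \frac{1}{11}\right) \left(-2\right) 101 = \frac{2}{11} \cdot 101 = \frac{202}{11}$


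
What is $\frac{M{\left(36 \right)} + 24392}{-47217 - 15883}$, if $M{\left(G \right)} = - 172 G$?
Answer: $- \frac{182}{631} \approx -0.28843$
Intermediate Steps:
$\frac{M{\left(36 \right)} + 24392}{-47217 - 15883} = \frac{\left(-172\right) 36 + 24392}{-47217 - 15883} = \frac{-6192 + 24392}{-63100} = 18200 \left(- \frac{1}{63100}\right) = - \frac{182}{631}$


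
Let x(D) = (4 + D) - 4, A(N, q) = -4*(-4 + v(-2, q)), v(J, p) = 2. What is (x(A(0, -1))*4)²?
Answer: 1024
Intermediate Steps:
A(N, q) = 8 (A(N, q) = -4*(-4 + 2) = -4*(-2) = 8)
x(D) = D
(x(A(0, -1))*4)² = (8*4)² = 32² = 1024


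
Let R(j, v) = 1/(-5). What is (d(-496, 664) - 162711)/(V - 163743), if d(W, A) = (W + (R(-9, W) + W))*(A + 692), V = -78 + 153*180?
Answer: 2513557/227135 ≈ 11.066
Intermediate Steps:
R(j, v) = -1/5
V = 27462 (V = -78 + 27540 = 27462)
d(W, A) = (692 + A)*(-1/5 + 2*W) (d(W, A) = (W + (-1/5 + W))*(A + 692) = (-1/5 + 2*W)*(692 + A) = (692 + A)*(-1/5 + 2*W))
(d(-496, 664) - 162711)/(V - 163743) = ((-692/5 + 1384*(-496) - 1/5*664 + 2*664*(-496)) - 162711)/(27462 - 163743) = ((-692/5 - 686464 - 664/5 - 658688) - 162711)/(-136281) = (-6727116/5 - 162711)*(-1/136281) = -7540671/5*(-1/136281) = 2513557/227135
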